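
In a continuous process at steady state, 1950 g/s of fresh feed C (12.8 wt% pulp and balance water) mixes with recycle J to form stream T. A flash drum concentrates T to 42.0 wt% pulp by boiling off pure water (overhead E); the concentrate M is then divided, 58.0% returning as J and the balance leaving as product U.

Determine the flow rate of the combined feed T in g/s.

Overall pulp balance (none leaves overhead): pulp in fresh feed = pulp in product, i.e. 1950×0.128 = (1−0.580)·M·0.420.
M = 249.6/(0.420×0.420) = 1415 g/s.
Recycle J = 0.580×1415 = 820.68 g/s.
Combined feed T = 1950 + 820.68 = 2770.7 g/s.

2771 g/s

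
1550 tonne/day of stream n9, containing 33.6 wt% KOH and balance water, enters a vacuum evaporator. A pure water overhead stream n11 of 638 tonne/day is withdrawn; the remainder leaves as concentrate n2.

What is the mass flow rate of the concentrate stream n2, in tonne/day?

912 tonne/day

Concentrate = 1550 − 638 = 912 tonne/day.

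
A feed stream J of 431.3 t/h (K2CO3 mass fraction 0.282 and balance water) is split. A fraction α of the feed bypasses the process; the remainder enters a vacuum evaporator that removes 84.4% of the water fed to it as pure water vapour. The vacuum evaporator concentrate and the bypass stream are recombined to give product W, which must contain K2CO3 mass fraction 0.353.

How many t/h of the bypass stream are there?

288.1 t/h

All 431.3×0.282 = 121.63 t/h of K2CO3 reaches W, so W = 121.63/0.353 = 344.55 t/h and vapour = 86.749 t/h.
The evaporator receives (1−α)·431.3 of feed at 0.718 water and removes 0.844 of that water:
0.844×0.718×(1−α)×431.3 = 86.749
(1−α) = 86.749/261.36 = 0.3319;  α = 0.6681.
Bypass flow = 0.6681×431.3 = 288.15 t/h.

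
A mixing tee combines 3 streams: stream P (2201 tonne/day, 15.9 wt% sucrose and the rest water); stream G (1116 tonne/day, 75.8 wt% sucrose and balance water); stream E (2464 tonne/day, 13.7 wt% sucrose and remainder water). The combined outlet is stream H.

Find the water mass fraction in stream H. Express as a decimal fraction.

0.7347

Total flow out = 2201 + 1116 + 2464 = 5781 tonne/day.
water in = 2201×0.841 + 1116×0.242 + 2464×0.863 = 4247.5 tonne/day.
water mass fraction in H = 4247.5/5781 = 0.7347.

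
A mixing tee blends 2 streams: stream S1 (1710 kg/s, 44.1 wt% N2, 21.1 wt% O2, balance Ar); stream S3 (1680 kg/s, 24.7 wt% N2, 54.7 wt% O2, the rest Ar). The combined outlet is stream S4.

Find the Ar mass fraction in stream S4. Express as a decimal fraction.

Total flow out = 1710 + 1680 = 3390 kg/s.
Ar in = 1710×0.348 + 1680×0.206 = 941.16 kg/s.
Ar mass fraction in S4 = 941.16/3390 = 0.2776.

0.2776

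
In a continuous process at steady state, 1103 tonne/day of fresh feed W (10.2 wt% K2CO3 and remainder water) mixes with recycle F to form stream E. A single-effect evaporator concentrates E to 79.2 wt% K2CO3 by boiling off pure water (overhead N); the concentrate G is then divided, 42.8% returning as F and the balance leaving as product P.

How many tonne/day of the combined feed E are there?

1209 tonne/day

Overall K2CO3 balance (none leaves overhead): K2CO3 in fresh feed = K2CO3 in product, i.e. 1103×0.102 = (1−0.428)·G·0.792.
G = 112.51/(0.792×0.572) = 248.34 tonne/day.
Recycle F = 0.428×248.34 = 106.29 tonne/day.
Combined feed E = 1103 + 106.29 = 1209.3 tonne/day.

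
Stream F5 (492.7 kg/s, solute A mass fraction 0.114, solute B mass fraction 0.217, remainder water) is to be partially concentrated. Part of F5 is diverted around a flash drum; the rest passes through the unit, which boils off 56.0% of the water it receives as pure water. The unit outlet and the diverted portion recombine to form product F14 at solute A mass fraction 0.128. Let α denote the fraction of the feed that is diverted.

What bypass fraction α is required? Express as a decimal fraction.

All 492.7×0.114 = 56.168 kg/s of solute A reaches F14, so F14 = 56.168/0.128 = 438.81 kg/s and vapour = 53.889 kg/s.
The evaporator receives (1−α)·492.7 of feed at 0.669 water and removes 0.560 of that water:
0.560×0.669×(1−α)×492.7 = 53.889
(1−α) = 53.889/184.59 = 0.2919;  α = 0.7081.

0.708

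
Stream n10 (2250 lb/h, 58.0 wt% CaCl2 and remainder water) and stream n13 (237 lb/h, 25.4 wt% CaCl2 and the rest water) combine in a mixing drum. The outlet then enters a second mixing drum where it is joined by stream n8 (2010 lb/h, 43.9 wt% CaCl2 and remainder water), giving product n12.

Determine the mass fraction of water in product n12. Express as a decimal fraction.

Overall, product flow = 4497 lb/h.
water in = 2250×0.420 + 237×0.746 + 2010×0.561 = 2249.4 lb/h.
water fraction in n12 = 0.500.

0.500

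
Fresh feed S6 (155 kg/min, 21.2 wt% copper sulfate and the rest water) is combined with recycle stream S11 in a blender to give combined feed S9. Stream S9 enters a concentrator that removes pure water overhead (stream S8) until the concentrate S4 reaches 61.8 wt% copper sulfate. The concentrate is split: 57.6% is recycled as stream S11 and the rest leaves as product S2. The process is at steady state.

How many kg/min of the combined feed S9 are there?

Overall copper sulfate balance (none leaves overhead): copper sulfate in fresh feed = copper sulfate in product, i.e. 155×0.212 = (1−0.576)·S4·0.618.
S4 = 32.86/(0.618×0.424) = 125.4 kg/min.
Recycle S11 = 0.576×125.4 = 72.233 kg/min.
Combined feed S9 = 155 + 72.233 = 227.23 kg/min.

227.2 kg/min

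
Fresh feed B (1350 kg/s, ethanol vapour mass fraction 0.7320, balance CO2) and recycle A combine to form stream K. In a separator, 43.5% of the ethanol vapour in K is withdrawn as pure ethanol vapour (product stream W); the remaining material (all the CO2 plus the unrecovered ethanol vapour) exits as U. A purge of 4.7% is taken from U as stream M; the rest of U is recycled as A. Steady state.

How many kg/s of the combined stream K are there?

9839 kg/s

CO2 enters only via B and leaves only via the purge: 1350×0.268 = 0.047×(CO2 in U), and the separator passes all CO2, so CO2 in K = CO2 in U = 7697.9 kg/s.
ethanol vapour in K: m_A = 1350×0.732 + (1−0.047)·(1−0.435)·m_A, so m_A = 988.2/0.4616 = 2141 kg/s.
K = 2141 + 7697.9 = 9838.9 kg/s.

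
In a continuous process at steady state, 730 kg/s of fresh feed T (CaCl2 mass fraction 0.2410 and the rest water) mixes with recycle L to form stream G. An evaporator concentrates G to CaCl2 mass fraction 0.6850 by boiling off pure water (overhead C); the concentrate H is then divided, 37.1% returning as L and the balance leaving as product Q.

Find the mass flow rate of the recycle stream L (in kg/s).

Overall CaCl2 balance (none leaves overhead): CaCl2 in fresh feed = CaCl2 in product, i.e. 730×0.241 = (1−0.371)·H·0.685.
H = 175.93/(0.685×0.629) = 408.32 kg/s.
Recycle L = 0.371×408.32 = 151.49 kg/s.

151.5 kg/s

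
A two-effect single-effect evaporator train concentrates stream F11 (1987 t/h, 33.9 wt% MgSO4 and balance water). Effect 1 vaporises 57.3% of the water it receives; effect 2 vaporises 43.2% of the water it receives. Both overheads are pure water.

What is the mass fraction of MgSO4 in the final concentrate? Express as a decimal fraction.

0.6789

water in feed = 1987×0.661 = 1313.4 t/h.
After stage 1: water left = (1−0.573)×1313.4 = 560.82; stream total = 1234.4 t/h.
After stage 2: water left = (1−0.432)×560.82 = 318.55; final concentrate = 992.14 t/h.
MgSO4 fraction = 673.59/992.14 = 0.6789.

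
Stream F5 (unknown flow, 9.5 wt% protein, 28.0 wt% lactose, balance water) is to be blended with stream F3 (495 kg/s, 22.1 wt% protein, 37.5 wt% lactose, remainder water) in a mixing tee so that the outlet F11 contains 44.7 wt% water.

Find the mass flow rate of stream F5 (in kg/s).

119.6 kg/s

Let F5 be the unknown flow. Total out = 495 + F5.
water balance: 199.98 + 0.625·F5 = 0.447·(495 + F5)
(0.625 − 0.447)·F5 = 0.447×495 − 199.98 = 21.285
F5 = 21.285 / 0.178 = 119.58 kg/s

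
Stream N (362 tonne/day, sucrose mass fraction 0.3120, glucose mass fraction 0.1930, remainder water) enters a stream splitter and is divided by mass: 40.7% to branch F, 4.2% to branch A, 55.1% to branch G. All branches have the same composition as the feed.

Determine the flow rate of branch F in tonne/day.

Branch F flow = 0.407×362 = 147.33 tonne/day.

147.3 tonne/day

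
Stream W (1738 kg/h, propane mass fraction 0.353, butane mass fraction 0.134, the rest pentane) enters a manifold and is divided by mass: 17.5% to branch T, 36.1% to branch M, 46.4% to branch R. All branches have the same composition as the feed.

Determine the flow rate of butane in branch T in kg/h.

Branch T total = 0.175×1738 = 304.15 kg/h.
butane in T = 0.134×304.15 = 40.756 kg/h.

40.76 kg/h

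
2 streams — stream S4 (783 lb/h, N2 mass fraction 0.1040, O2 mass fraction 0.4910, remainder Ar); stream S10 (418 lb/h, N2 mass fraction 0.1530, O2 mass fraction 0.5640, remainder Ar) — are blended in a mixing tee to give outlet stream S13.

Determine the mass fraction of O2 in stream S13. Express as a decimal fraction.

Total flow out = 783 + 418 = 1201 lb/h.
O2 in = 783×0.491 + 418×0.564 = 620.2 lb/h.
O2 mass fraction in S13 = 620.2/1201 = 0.5164.

0.5164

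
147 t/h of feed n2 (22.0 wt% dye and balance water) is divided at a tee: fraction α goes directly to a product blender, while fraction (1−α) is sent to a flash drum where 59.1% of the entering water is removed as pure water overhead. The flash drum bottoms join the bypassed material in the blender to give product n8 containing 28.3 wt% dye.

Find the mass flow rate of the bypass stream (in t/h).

76.01 t/h

All 147×0.220 = 32.34 t/h of dye reaches n8, so n8 = 32.34/0.283 = 114.28 t/h and vapour = 32.724 t/h.
The evaporator receives (1−α)·147 of feed at 0.780 water and removes 0.591 of that water:
0.591×0.780×(1−α)×147 = 32.724
(1−α) = 32.724/67.764 = 0.4829;  α = 0.5171.
Bypass flow = 0.5171×147 = 76.011 t/h.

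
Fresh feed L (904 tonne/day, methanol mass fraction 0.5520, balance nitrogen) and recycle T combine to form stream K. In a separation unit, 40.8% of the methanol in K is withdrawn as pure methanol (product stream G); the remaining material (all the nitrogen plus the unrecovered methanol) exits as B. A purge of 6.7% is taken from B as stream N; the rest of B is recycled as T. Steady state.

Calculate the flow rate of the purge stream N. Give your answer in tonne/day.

nitrogen enters only via L and leaves only via the purge: 904×0.448 = 0.067×(nitrogen in B), and the separation unit passes all nitrogen, so nitrogen in K = nitrogen in B = 6044.7 tonne/day.
methanol in K: m_A = 904×0.552 + (1−0.067)·(1−0.408)·m_A, so m_A = 499.01/0.4477 = 1114.7 tonne/day.
B = (1−0.408)×1114.7 + 6044.7 = 6704.6 tonne/day.
Purge N = 0.067×6704.6 = 449.21 tonne/day.

449.2 tonne/day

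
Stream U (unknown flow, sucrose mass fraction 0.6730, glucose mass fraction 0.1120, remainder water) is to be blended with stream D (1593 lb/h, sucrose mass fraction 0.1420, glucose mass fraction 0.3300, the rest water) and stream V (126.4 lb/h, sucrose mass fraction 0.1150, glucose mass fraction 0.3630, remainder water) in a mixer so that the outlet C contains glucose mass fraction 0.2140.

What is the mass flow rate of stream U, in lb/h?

1996 lb/h

Let U be the unknown flow. Total out = 1719.4 + U.
glucose balance: 571.57 + 0.112·U = 0.214·(1719.4 + U)
(0.112 − 0.214)·U = 0.214×1719.4 − 571.57 = -203.62
U = -203.62 / -0.102 = 1996.3 lb/h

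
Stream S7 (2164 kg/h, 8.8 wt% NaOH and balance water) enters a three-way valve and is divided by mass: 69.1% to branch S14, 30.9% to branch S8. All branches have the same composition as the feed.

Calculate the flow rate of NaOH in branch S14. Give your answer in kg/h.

Branch S14 total = 0.691×2164 = 1495.3 kg/h.
NaOH in S14 = 0.088×1495.3 = 131.59 kg/h.

131.6 kg/h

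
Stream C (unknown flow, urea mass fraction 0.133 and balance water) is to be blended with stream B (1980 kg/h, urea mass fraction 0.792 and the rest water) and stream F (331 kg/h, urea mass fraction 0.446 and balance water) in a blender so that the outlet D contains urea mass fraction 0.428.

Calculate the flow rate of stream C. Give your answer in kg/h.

2463 kg/h

Let C be the unknown flow. Total out = 2311 + C.
urea balance: 1715.8 + 0.133·C = 0.428·(2311 + C)
(0.133 − 0.428)·C = 0.428×2311 − 1715.8 = -726.68
C = -726.68 / -0.295 = 2463.3 kg/h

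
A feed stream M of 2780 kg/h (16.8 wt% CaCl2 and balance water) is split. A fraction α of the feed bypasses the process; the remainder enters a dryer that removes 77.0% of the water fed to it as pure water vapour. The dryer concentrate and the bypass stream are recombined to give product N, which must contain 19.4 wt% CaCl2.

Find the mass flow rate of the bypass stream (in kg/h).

2198 kg/h

All 2780×0.168 = 467.04 kg/h of CaCl2 reaches N, so N = 467.04/0.194 = 2407.4 kg/h and vapour = 372.58 kg/h.
The evaporator receives (1−α)·2780 of feed at 0.832 water and removes 0.770 of that water:
0.770×0.832×(1−α)×2780 = 372.58
(1−α) = 372.58/1781 = 0.2092;  α = 0.7908.
Bypass flow = 0.7908×2780 = 2198.4 kg/h.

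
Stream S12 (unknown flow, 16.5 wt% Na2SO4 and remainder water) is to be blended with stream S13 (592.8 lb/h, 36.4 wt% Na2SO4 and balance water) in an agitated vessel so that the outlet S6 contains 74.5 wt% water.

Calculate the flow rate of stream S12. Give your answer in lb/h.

717.9 lb/h

Let S12 be the unknown flow. Total out = 592.8 + S12.
water balance: 377.02 + 0.835·S12 = 0.745·(592.8 + S12)
(0.835 − 0.745)·S12 = 0.745×592.8 − 377.02 = 64.615
S12 = 64.615 / 0.090 = 717.95 lb/h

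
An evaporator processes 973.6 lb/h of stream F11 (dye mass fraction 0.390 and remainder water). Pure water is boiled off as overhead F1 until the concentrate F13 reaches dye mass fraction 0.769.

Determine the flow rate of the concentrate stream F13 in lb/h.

dye is conserved: 973.6×0.390 = 379.7 lb/h all reports to the concentrate.
Concentrate = 379.7/(target fraction) = 493.76 lb/h.

493.8 lb/h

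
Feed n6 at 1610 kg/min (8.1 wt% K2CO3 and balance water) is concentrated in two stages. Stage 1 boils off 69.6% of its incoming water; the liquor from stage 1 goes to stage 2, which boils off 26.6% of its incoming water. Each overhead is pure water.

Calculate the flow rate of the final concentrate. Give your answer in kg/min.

460.6 kg/min

water in feed = 1610×0.919 = 1479.6 kg/min.
After stage 1: water left = (1−0.696)×1479.6 = 449.8; stream total = 580.21 kg/min.
After stage 2: water left = (1−0.266)×449.8 = 330.15; final concentrate = 460.56 kg/min.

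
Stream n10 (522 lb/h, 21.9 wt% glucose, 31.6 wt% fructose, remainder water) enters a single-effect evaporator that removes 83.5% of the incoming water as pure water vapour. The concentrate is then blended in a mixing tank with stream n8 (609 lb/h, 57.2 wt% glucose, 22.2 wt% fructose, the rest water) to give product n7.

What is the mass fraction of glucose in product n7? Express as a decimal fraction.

0.498

Vapour removed = 0.835×0.465×522 = 202.68 lb/h; concentrate = 319.32 lb/h.
glucose reaching the mixer = 114.32 (from concentrate) + 609×0.572 = 462.67 lb/h.
Product flow = 319.32 + 609 = 928.32 lb/h; glucose fraction = 0.498.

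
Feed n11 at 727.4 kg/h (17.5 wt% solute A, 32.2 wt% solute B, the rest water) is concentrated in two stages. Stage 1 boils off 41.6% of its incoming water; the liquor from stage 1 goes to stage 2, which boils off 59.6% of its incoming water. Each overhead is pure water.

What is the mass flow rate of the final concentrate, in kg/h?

water in feed = 727.4×0.503 = 365.88 kg/h.
After stage 1: water left = (1−0.416)×365.88 = 213.68; stream total = 575.19 kg/h.
After stage 2: water left = (1−0.596)×213.68 = 86.325; final concentrate = 447.84 kg/h.

447.8 kg/h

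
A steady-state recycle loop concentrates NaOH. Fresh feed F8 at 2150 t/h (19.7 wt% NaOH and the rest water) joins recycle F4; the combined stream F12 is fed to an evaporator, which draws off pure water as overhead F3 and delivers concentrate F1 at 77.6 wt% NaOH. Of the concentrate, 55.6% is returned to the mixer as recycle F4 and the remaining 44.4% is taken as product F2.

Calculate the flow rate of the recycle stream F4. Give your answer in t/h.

683.5 t/h

Overall NaOH balance (none leaves overhead): NaOH in fresh feed = NaOH in product, i.e. 2150×0.197 = (1−0.556)·F1·0.776.
F1 = 423.55/(0.776×0.444) = 1229.3 t/h.
Recycle F4 = 0.556×1229.3 = 683.49 t/h.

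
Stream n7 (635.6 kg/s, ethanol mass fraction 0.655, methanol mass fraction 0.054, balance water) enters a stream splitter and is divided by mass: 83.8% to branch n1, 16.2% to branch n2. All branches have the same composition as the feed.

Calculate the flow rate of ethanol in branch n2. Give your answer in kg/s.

Branch n2 total = 0.162×635.6 = 102.97 kg/s.
ethanol in n2 = 0.655×102.97 = 67.444 kg/s.

67.44 kg/s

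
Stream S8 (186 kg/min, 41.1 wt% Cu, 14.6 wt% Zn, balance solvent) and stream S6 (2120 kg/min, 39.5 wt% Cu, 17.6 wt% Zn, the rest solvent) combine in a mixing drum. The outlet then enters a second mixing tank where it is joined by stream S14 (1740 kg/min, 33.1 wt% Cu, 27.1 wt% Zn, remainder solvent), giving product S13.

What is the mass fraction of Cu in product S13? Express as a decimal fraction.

Overall, product flow = 4046 kg/min.
Cu in = 186×0.411 + 2120×0.395 + 1740×0.331 = 1489.8 kg/min.
Cu fraction in S13 = 0.3682.

0.3682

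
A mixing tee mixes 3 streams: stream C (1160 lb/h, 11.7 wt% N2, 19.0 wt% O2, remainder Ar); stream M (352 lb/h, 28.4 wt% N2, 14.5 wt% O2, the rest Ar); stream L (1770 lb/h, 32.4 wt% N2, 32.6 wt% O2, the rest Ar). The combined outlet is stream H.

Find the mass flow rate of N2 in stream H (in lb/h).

N2 out = N2 in = 1160×0.117 + 352×0.284 + 1770×0.324 = 809.17 lb/h.

809.2 lb/h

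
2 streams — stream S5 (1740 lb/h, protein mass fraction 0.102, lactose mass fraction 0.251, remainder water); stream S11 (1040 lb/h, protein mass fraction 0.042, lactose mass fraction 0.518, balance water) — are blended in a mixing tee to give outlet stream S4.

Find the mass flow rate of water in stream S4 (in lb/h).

water out = water in = 1740×0.647 + 1040×0.440 = 1583.4 lb/h.

1583 lb/h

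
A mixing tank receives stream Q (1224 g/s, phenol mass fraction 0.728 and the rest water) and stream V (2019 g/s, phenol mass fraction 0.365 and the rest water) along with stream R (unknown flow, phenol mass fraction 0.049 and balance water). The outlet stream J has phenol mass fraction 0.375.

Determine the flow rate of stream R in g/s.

1263 g/s

Let R be the unknown flow. Total out = 3243 + R.
phenol balance: 1628 + 0.049·R = 0.375·(3243 + R)
(0.049 − 0.375)·R = 0.375×3243 − 1628 = -411.88
R = -411.88 / -0.326 = 1263.4 g/s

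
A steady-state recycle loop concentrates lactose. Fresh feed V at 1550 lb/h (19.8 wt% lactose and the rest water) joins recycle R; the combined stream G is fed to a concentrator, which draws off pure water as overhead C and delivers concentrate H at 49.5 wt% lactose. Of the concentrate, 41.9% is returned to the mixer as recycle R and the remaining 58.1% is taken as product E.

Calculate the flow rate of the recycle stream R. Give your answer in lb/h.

447.1 lb/h

Overall lactose balance (none leaves overhead): lactose in fresh feed = lactose in product, i.e. 1550×0.198 = (1−0.419)·H·0.495.
H = 306.9/(0.495×0.581) = 1067.1 lb/h.
Recycle R = 0.419×1067.1 = 447.13 lb/h.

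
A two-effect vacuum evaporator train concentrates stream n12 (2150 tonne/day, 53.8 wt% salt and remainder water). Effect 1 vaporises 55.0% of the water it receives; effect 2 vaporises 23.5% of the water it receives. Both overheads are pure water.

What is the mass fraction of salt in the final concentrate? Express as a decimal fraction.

water in feed = 2150×0.462 = 993.3 tonne/day.
After stage 1: water left = (1−0.550)×993.3 = 446.99; stream total = 1603.7 tonne/day.
After stage 2: water left = (1−0.235)×446.99 = 341.94; final concentrate = 1498.6 tonne/day.
salt fraction = 1156.7/1498.6 = 0.772.

0.772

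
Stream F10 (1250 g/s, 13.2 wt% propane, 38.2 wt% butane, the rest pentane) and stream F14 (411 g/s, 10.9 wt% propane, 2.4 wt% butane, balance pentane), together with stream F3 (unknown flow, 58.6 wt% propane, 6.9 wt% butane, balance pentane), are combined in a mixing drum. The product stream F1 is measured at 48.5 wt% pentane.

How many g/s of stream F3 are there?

1130 g/s

Let F3 be the unknown flow. Total out = 1661 + F3.
pentane balance: 963.84 + 0.345·F3 = 0.485·(1661 + F3)
(0.345 − 0.485)·F3 = 0.485×1661 − 963.84 = -158.25
F3 = -158.25 / -0.140 = 1130.4 g/s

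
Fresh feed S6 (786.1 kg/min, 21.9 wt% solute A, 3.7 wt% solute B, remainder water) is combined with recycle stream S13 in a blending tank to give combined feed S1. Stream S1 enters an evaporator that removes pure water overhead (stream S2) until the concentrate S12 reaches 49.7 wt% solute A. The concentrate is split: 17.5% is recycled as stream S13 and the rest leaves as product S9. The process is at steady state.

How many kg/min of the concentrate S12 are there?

419.9 kg/min

Overall solute A balance (none leaves overhead): solute A in fresh feed = solute A in product, i.e. 786.1×0.219 = (1−0.175)·S12·0.497.
S12 = 172.16/(0.497×0.825) = 419.87 kg/min.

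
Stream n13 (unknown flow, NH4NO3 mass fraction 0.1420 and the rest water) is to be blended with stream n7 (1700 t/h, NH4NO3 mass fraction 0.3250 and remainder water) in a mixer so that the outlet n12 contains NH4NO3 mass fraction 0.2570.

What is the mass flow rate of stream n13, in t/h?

1005 t/h

Let n13 be the unknown flow. Total out = 1700 + n13.
NH4NO3 balance: 552.5 + 0.142·n13 = 0.257·(1700 + n13)
(0.142 − 0.257)·n13 = 0.257×1700 − 552.5 = -115.6
n13 = -115.6 / -0.115 = 1005.2 t/h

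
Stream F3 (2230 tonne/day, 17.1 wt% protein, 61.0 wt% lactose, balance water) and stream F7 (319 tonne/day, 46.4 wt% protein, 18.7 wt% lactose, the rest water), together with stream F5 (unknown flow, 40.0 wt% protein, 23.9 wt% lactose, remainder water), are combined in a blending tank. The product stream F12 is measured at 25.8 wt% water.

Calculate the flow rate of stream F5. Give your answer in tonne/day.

Let F5 be the unknown flow. Total out = 2549 + F5.
water balance: 599.7 + 0.361·F5 = 0.258·(2549 + F5)
(0.361 − 0.258)·F5 = 0.258×2549 − 599.7 = 57.941
F5 = 57.941 / 0.103 = 562.53 tonne/day

562.5 tonne/day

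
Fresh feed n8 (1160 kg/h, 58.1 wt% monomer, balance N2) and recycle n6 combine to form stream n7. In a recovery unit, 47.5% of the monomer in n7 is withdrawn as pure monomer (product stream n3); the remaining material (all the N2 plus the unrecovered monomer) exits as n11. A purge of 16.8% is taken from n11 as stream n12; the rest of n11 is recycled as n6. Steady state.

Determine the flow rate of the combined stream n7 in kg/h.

N2 enters only via n8 and leaves only via the purge: 1160×0.419 = 0.168×(N2 in n11), and the recovery unit passes all N2, so N2 in n7 = N2 in n11 = 2893.1 kg/h.
monomer in n7: m_A = 1160×0.581 + (1−0.168)·(1−0.475)·m_A, so m_A = 673.96/0.5632 = 1196.7 kg/h.
n7 = 1196.7 + 2893.1 = 4089.8 kg/h.

4090 kg/h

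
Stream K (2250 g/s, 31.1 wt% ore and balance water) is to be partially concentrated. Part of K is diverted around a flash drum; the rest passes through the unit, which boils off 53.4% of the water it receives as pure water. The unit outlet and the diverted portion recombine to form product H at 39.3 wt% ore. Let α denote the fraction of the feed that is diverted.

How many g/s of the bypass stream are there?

974 g/s

All 2250×0.311 = 699.75 g/s of ore reaches H, so H = 699.75/0.393 = 1780.5 g/s and vapour = 469.47 g/s.
The evaporator receives (1−α)·2250 of feed at 0.689 water and removes 0.534 of that water:
0.534×0.689×(1−α)×2250 = 469.47
(1−α) = 469.47/827.83 = 0.5671;  α = 0.4329.
Bypass flow = 0.4329×2250 = 974.02 g/s.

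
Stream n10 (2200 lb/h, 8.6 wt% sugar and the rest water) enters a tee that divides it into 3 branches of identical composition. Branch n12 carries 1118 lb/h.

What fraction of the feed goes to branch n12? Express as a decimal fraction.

Fraction to n12 = 1118/2200 = 0.5082.

0.508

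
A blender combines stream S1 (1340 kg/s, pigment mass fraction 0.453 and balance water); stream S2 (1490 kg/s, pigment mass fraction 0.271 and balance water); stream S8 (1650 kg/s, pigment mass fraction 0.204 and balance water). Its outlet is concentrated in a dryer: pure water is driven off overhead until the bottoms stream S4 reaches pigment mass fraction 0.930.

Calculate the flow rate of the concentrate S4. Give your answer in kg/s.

1449 kg/s

pigment entering = 1340×0.453 + 1490×0.271 + 1650×0.204 = 1347.4 kg/s.
All pigment reports to S4, so S4 = 1347.4/0.930 = 1448.8 kg/s.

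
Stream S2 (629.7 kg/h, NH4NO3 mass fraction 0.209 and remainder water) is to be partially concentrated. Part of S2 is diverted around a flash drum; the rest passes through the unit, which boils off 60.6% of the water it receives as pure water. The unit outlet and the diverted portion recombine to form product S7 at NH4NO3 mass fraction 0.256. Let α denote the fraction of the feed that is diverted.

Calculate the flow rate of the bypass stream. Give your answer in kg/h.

All 629.7×0.209 = 131.61 kg/h of NH4NO3 reaches S7, so S7 = 131.61/0.256 = 514.09 kg/h and vapour = 115.61 kg/h.
The evaporator receives (1−α)·629.7 of feed at 0.791 water and removes 0.606 of that water:
0.606×0.791×(1−α)×629.7 = 115.61
(1−α) = 115.61/301.84 = 0.3830;  α = 0.6170.
Bypass flow = 0.6170×629.7 = 388.52 kg/h.

388.5 kg/h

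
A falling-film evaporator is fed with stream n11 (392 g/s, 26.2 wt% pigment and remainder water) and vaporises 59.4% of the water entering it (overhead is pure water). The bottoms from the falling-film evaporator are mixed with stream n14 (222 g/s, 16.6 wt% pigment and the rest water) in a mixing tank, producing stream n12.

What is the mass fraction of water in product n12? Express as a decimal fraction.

Vapour removed = 0.594×0.738×392 = 171.84 g/s; concentrate = 220.16 g/s.
water reaching the mixer = 117.45 (from concentrate) + 222×0.834 = 302.6 g/s.
Product flow = 220.16 + 222 = 442.16 g/s; water fraction = 0.6844.

0.6844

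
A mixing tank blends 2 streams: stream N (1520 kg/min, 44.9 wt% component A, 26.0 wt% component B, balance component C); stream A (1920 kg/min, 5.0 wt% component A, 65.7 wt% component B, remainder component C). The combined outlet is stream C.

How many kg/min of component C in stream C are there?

1005 kg/min

component C out = component C in = 1520×0.291 + 1920×0.293 = 1004.9 kg/min.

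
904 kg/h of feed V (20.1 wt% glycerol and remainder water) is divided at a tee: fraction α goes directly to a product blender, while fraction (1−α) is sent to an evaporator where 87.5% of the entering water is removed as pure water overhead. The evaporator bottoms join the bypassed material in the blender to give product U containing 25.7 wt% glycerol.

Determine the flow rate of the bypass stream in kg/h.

622.2 kg/h

All 904×0.201 = 181.7 kg/h of glycerol reaches U, so U = 181.7/0.257 = 707.02 kg/h and vapour = 196.98 kg/h.
The evaporator receives (1−α)·904 of feed at 0.799 water and removes 0.875 of that water:
0.875×0.799×(1−α)×904 = 196.98
(1−α) = 196.98/632.01 = 0.3117;  α = 0.6883.
Bypass flow = 0.6883×904 = 622.25 kg/h.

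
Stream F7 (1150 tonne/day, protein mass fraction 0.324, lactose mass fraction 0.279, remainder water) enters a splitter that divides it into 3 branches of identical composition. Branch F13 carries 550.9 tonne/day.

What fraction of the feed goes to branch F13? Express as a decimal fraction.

0.479

Fraction to F13 = 550.9/1150 = 0.4790.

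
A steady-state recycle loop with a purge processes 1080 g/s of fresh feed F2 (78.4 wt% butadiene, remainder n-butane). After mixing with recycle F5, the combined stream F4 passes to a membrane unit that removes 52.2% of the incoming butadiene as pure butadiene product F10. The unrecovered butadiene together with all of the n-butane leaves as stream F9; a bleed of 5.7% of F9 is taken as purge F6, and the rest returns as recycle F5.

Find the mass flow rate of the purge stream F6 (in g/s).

275.3 g/s

n-butane enters only via F2 and leaves only via the purge: 1080×0.216 = 0.057×(n-butane in F9), and the membrane unit passes all n-butane, so n-butane in F4 = n-butane in F9 = 4092.6 g/s.
butadiene in F4: m_A = 1080×0.784 + (1−0.057)·(1−0.522)·m_A, so m_A = 846.72/0.5492 = 1541.6 g/s.
F9 = (1−0.522)×1541.6 + 4092.6 = 4829.5 g/s.
Purge F6 = 0.057×4829.5 = 275.28 g/s.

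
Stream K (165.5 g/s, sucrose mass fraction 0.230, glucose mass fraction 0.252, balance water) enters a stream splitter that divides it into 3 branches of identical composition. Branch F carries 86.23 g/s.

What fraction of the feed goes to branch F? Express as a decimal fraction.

Fraction to F = 86.23/165.5 = 0.5210.

0.521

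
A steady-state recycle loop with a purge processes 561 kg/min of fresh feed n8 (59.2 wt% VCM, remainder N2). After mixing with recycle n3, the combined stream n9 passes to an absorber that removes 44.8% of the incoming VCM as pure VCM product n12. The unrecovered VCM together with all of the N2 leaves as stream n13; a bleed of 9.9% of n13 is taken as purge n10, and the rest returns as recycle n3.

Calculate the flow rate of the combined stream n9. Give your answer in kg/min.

N2 enters only via n8 and leaves only via the purge: 561×0.408 = 0.099×(N2 in n13), and the absorber passes all N2, so N2 in n9 = N2 in n13 = 2312 kg/min.
VCM in n9: m_A = 561×0.592 + (1−0.099)·(1−0.448)·m_A, so m_A = 332.11/0.5026 = 660.72 kg/min.
n9 = 660.72 + 2312 = 2972.7 kg/min.

2973 kg/min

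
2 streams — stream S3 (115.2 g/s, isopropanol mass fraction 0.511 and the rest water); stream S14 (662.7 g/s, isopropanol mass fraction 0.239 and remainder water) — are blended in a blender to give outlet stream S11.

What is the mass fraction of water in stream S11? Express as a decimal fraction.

Total flow out = 115.2 + 662.7 = 777.9 g/s.
water in = 115.2×0.489 + 662.7×0.761 = 560.65 g/s.
water mass fraction in S11 = 560.65/777.9 = 0.721.

0.721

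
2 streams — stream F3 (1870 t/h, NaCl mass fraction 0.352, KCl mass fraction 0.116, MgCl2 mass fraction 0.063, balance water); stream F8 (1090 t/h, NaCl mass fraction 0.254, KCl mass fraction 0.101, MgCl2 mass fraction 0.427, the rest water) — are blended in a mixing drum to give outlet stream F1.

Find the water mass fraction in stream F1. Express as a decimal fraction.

Total flow out = 1870 + 1090 = 2960 t/h.
water in = 1870×0.469 + 1090×0.218 = 1114.7 t/h.
water mass fraction in F1 = 1114.7/2960 = 0.377.

0.377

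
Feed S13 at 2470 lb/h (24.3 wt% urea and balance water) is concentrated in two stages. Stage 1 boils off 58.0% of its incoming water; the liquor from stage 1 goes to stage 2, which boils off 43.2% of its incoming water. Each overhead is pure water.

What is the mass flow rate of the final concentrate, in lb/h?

1046 lb/h

water in feed = 2470×0.757 = 1869.8 lb/h.
After stage 1: water left = (1−0.580)×1869.8 = 785.31; stream total = 1385.5 lb/h.
After stage 2: water left = (1−0.432)×785.31 = 446.06; final concentrate = 1046.3 lb/h.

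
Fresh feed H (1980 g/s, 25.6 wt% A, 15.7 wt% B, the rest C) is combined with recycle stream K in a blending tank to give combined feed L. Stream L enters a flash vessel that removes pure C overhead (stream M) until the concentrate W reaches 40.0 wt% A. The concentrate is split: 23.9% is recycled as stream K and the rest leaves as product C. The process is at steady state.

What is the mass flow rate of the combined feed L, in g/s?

2378 g/s

Overall A balance (none leaves overhead): A in fresh feed = A in product, i.e. 1980×0.256 = (1−0.239)·W·0.400.
W = 506.88/(0.400×0.761) = 1665.2 g/s.
Recycle K = 0.239×1665.2 = 397.98 g/s.
Combined feed L = 1980 + 397.98 = 2378 g/s.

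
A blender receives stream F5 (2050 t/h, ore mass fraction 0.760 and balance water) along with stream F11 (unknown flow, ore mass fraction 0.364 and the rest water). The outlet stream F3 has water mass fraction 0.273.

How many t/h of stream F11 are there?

Let F11 be the unknown flow. Total out = 2050 + F11.
water balance: 492 + 0.636·F11 = 0.273·(2050 + F11)
(0.636 − 0.273)·F11 = 0.273×2050 − 492 = 67.65
F11 = 67.65 / 0.363 = 186.36 t/h

186.4 t/h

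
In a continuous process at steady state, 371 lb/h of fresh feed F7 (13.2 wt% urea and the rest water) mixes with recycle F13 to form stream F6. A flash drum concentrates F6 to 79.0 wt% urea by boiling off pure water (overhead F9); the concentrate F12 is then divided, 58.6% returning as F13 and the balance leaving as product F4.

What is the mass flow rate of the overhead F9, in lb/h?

Overall urea balance (none leaves overhead): urea in fresh feed = urea in product, i.e. 371×0.132 = (1−0.586)·F12·0.790.
F12 = 48.972/(0.790×0.414) = 149.73 lb/h.
Recycle F13 = 0.586×149.73 = 87.744 lb/h.
Combined feed F6 = 371 + 87.744 = 458.74 lb/h.
Overhead F9 = F6 − F12 = 458.74 − 149.73 = 309.01 lb/h.

309 lb/h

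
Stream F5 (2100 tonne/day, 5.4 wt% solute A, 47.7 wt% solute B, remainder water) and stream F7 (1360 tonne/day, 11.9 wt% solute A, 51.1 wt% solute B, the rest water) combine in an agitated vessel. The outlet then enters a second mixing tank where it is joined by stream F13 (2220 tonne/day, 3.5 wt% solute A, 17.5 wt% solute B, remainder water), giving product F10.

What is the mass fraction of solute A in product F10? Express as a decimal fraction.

Overall, product flow = 5680 tonne/day.
solute A in = 2100×0.054 + 1360×0.119 + 2220×0.035 = 352.94 tonne/day.
solute A fraction in F10 = 0.0621.

0.0621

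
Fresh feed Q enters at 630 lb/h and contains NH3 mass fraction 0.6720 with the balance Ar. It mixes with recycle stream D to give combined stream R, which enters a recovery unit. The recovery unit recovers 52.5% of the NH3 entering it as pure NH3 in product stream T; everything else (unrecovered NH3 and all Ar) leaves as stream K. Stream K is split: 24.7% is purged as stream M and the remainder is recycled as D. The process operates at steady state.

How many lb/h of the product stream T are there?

NH3 in R: m_A = 630×0.672 + (1−0.247)·(1−0.525)·m_A, so m_A = 423.36/0.6423 = 659.11 lb/h.
Product T = 0.525×659.11 = 346.03 lb/h.

346 lb/h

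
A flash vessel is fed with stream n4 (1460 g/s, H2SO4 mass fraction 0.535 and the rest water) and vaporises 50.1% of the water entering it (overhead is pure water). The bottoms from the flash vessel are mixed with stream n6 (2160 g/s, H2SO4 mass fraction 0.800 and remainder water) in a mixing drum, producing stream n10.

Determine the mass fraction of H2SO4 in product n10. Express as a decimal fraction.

0.765

Vapour removed = 0.501×0.465×1460 = 340.13 g/s; concentrate = 1119.9 g/s.
H2SO4 reaching the mixer = 781.1 (from concentrate) + 2160×0.800 = 2509.1 g/s.
Product flow = 1119.9 + 2160 = 3279.9 g/s; H2SO4 fraction = 0.765.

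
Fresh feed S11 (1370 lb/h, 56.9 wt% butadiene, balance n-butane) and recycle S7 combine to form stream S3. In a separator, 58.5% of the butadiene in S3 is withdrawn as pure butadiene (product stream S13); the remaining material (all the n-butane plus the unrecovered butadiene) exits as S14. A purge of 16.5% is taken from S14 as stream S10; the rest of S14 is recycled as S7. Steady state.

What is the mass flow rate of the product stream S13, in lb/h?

butadiene in S3: m_A = 1370×0.569 + (1−0.165)·(1−0.585)·m_A, so m_A = 779.53/0.6535 = 1192.9 lb/h.
Product S13 = 0.585×1192.9 = 697.85 lb/h.

697.8 lb/h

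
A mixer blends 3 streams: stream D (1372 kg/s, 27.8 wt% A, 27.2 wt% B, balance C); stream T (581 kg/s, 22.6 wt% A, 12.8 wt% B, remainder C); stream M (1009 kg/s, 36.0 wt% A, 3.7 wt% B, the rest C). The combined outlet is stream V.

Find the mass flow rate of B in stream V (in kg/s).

484.9 kg/s

B out = B in = 1372×0.272 + 581×0.128 + 1009×0.037 = 484.88 kg/s.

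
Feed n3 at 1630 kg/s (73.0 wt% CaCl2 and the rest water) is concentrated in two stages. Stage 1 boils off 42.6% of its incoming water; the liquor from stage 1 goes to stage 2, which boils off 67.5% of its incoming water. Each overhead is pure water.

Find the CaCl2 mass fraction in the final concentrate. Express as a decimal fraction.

0.935

water in feed = 1630×0.270 = 440.1 kg/s.
After stage 1: water left = (1−0.426)×440.1 = 252.62; stream total = 1442.5 kg/s.
After stage 2: water left = (1−0.675)×252.62 = 82.101; final concentrate = 1272 kg/s.
CaCl2 fraction = 1189.9/1272 = 0.935.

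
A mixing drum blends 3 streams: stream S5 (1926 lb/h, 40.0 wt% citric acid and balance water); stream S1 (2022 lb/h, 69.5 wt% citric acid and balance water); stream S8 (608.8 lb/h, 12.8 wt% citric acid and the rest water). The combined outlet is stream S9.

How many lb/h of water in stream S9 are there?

2303 lb/h

water out = water in = 1926×0.600 + 2022×0.305 + 608.8×0.872 = 2303.2 lb/h.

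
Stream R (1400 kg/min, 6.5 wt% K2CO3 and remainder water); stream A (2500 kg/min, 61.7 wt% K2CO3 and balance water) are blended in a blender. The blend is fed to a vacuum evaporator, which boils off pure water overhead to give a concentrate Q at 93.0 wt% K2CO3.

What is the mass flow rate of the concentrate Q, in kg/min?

1756 kg/min

K2CO3 entering = 1400×0.065 + 2500×0.617 = 1633.5 kg/min.
All K2CO3 reports to Q, so Q = 1633.5/0.930 = 1756.5 kg/min.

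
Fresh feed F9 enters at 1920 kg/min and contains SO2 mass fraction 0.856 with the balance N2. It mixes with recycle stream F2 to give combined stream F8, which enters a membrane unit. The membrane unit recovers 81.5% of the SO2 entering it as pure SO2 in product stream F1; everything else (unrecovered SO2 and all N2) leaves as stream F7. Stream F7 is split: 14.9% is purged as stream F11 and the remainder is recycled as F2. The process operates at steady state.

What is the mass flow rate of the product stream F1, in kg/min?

SO2 in F8: m_A = 1920×0.856 + (1−0.149)·(1−0.815)·m_A, so m_A = 1643.5/0.8426 = 1950.6 kg/min.
Product F1 = 0.815×1950.6 = 1589.8 kg/min.

1590 kg/min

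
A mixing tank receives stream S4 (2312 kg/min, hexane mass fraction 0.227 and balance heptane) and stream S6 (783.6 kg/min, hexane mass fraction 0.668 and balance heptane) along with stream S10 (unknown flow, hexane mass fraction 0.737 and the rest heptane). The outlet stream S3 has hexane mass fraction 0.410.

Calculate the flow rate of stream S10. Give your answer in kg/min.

Let S10 be the unknown flow. Total out = 3095.6 + S10.
hexane balance: 1048.3 + 0.737·S10 = 0.410·(3095.6 + S10)
(0.737 − 0.410)·S10 = 0.410×3095.6 − 1048.3 = 220.93
S10 = 220.93 / 0.327 = 675.62 kg/min

675.6 kg/min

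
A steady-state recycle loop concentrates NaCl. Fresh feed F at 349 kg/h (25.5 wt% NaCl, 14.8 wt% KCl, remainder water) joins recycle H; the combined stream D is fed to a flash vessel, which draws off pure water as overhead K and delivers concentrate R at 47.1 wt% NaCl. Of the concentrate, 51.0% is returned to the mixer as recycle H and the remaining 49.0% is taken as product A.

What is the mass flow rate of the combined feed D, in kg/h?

Overall NaCl balance (none leaves overhead): NaCl in fresh feed = NaCl in product, i.e. 349×0.255 = (1−0.510)·R·0.471.
R = 88.995/(0.471×0.490) = 385.61 kg/h.
Recycle H = 0.510×385.61 = 196.66 kg/h.
Combined feed D = 349 + 196.66 = 545.66 kg/h.

545.7 kg/h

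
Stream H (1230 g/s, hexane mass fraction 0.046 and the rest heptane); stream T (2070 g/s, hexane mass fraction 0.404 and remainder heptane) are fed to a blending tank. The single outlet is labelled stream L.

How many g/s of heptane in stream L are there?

heptane out = heptane in = 1230×0.954 + 2070×0.596 = 2407.1 g/s.

2407 g/s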